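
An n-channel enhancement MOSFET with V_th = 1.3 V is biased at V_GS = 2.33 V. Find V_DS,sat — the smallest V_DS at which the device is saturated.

The boundary between triode and saturation is V_DS = V_GS − V_th = V_ov.
V_ov = 2.33 − 1.3 = 1.03 V.

V_DS,sat = 1.03 V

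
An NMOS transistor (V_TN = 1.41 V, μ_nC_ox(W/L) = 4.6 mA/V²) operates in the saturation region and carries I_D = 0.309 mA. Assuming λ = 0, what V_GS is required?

In saturation I_D = ½ k_n (V_GS − V_TN)², so V_GS − V_TN = √(2 I_D / k_n) = √(2 × 0.309 / 4.6) = 0.367 V.
V_GS = 1.41 + 0.367 = 1.78 V.

V_GS = 1.78 V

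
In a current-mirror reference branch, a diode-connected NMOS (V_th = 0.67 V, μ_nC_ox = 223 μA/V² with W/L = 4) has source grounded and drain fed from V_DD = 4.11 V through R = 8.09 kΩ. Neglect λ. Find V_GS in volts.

With gate tied to drain, V_GS = V_DS ≥ V_GS − V_th, so the device is in saturation.
k_n = μ_nC_ox · (W/L) = 0.892 mA/V².
KCL at the drain: ½ k_n (V_GS − V_th)² = (V_DD − V_GS)/R.
Let x = V_GS − 0.67. Then 3.61 x² + x − 3.44 = 0, giving x = 0.848 V (positive root), so V_GS = 1.52 V.
I_D = (V_DD − V_GS)/R = (4.11 − 1.52) / 8.09 = 0.32 mA.

V_GS = 1.52 V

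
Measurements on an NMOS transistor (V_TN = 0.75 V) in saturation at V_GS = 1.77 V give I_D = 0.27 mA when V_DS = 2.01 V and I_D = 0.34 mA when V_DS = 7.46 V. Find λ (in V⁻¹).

λ = 0.0526 V⁻¹

With V_GS fixed, I_D ∝ (1 + λ V_DS) in saturation, so I_D2/I_D1 = (1 + λ V_DS2)/(1 + λ V_DS1).
0.34/0.27 = 1.259 = (1 + 7.46 λ)/(1 + 2.01 λ).
Solving: λ (I_D1 V_DS2 − I_D2 V_DS1) = I_D2 − I_D1, so λ = (0.34 − 0.27) / (0.27 × 7.46 − 0.34 × 2.01) = 0.07 / 1.33 = 0.0526 V⁻¹.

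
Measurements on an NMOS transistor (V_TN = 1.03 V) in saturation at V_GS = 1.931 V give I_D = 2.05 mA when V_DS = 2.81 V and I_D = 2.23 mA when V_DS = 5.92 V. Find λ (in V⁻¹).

With V_GS fixed, I_D ∝ (1 + λ V_DS) in saturation, so I_D2/I_D1 = (1 + λ V_DS2)/(1 + λ V_DS1).
2.23/2.05 = 1.088 = (1 + 5.92 λ)/(1 + 2.81 λ).
Solving: λ (I_D1 V_DS2 − I_D2 V_DS1) = I_D2 − I_D1, so λ = (2.23 − 2.05) / (2.05 × 5.92 − 2.23 × 2.81) = 0.18 / 5.87 = 0.0307 V⁻¹.

λ = 0.0307 V⁻¹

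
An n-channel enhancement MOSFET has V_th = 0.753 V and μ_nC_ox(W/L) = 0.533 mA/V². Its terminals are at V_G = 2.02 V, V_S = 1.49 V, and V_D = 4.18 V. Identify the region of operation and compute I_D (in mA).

Cutoff; I_D = 0 mA

V_GS = V_G − V_S = 2.02 − 1.49 = 0.53 V; V_DS = V_D − V_S = 4.18 − 1.49 = 2.69 V.
V_GS = 0.53 V < V_th = 0.753 V, so the transistor is in cutoff.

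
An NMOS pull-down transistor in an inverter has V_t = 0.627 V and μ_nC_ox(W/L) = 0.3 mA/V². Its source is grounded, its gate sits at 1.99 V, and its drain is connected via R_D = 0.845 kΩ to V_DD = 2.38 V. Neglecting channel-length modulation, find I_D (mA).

I_D = 0.279 mA

V_GS = V_G = 1.99 V, so V_ov = 1.99 − 0.627 = 1.36 V.
Assume saturation: I_D = ½ k_n V_ov² = 0.5 × 0.3 × 1.36² = 0.279 mA, giving V_DS = V_DD − I_D R_D = 2.38 − 0.279 × 0.845 = 2.14 V.
V_DS = 2.14 V ≥ V_ov = 1.36 V, confirming saturation.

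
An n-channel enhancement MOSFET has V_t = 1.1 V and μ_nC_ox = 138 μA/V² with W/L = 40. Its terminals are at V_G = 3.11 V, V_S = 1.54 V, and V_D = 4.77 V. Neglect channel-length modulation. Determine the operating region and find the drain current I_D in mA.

V_GS = V_G − V_S = 3.11 − 1.54 = 1.57 V; V_DS = V_D − V_S = 4.77 − 1.54 = 3.23 V.
k_n = μ_nC_ox · (W/L) = 5.52 mA/V².
V_ov = V_GS − V_t = 1.57 − 1.1 = 0.47 V.
Since V_DS = 3.23 V ≥ V_ov = 0.47 V, the device is in saturation.
I_D = ½ k_n V_ov² = 0.5 × 5.52 × 0.47² = 0.61 mA.

Saturation; I_D = 0.610 mA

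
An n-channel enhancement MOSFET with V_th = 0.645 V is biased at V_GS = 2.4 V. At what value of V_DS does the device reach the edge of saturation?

V_DS,sat = 1.75 V

The boundary between triode and saturation is V_DS = V_GS − V_th = V_ov.
V_ov = 2.4 − 0.645 = 1.75 V.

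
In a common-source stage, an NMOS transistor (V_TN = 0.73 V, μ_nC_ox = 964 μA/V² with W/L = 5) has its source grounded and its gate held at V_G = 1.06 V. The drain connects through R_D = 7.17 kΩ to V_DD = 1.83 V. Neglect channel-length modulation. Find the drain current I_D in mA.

V_GS = V_G = 1.06 V, so V_ov = 1.06 − 0.73 = 0.33 V.
k_n = μ_nC_ox · (W/L) = 4.82 mA/V².
Assume saturation: I_D = ½ k_n V_ov² = 0.5 × 4.82 × 0.33² = 0.262 mA, giving V_DS = V_DD − I_D R_D = 1.83 − 0.262 × 7.17 = -0.0518 V.
But -0.0518 V < V_ov = 0.33 V, so the device is actually in triode.
In triode I_D = k_n[V_ov V_DS − ½ V_DS²] and I_D = (V_DD − V_DS)/R_D. Equating: 17.3 V_DS² − 12.4 V_DS + 1.83 = 0, giving V_DS = 0.208 V (the root below V_ov).
I_D = (1.83 − 0.208) / 7.17 = 0.226 mA.

I_D = 0.226 mA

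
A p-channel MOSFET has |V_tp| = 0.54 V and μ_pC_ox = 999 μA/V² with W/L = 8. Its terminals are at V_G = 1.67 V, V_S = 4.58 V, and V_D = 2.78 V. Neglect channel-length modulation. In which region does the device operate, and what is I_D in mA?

V_SG = V_S − V_G = 4.58 − 1.67 = 2.91 V; V_SD = V_S − V_D = 4.58 − 2.78 = 1.8 V.
k_p = μ_pC_ox · (W/L) = 7.992 mA/V².
V_ov = V_SG − |V_tp| = 2.91 − 0.54 = 2.37 V.
Since V_SD = 1.8 V < V_ov = 2.37 V, the device is in the triode region.
I_D = k_p [V_ov · V_SD − ½ V_SD²] = 7.992 × [2.37 × 1.8 − 0.5 × 1.8²] = 21.1 mA.

Triode; I_D = 21.1 mA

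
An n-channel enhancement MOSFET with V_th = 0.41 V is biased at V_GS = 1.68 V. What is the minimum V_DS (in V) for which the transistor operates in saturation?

V_DS,sat = 1.27 V

The boundary between triode and saturation is V_DS = V_GS − V_th = V_ov.
V_ov = 1.68 − 0.41 = 1.27 V.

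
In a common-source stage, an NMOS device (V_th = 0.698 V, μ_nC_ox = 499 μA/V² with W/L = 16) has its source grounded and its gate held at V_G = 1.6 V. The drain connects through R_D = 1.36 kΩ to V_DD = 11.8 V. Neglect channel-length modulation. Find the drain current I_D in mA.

V_GS = V_G = 1.6 V, so V_ov = 1.6 − 0.698 = 0.902 V.
k_n = μ_nC_ox · (W/L) = 7.984 mA/V².
Assume saturation: I_D = ½ k_n V_ov² = 0.5 × 7.984 × 0.902² = 3.25 mA, giving V_DS = V_DD − I_D R_D = 11.8 − 3.25 × 1.36 = 7.38 V.
V_DS = 7.38 V ≥ V_ov = 0.902 V, confirming saturation.

I_D = 3.25 mA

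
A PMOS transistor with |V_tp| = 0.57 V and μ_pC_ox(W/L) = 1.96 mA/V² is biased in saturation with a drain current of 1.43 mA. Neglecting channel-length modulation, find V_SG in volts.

V_SG = 1.78 V

In saturation I_D = ½ k_p (V_SG − |V_tp|)², so V_SG − |V_tp| = √(2 I_D / k_p) = √(2 × 1.43 / 1.96) = 1.21 V.
V_SG = 0.57 + 1.21 = 1.78 V.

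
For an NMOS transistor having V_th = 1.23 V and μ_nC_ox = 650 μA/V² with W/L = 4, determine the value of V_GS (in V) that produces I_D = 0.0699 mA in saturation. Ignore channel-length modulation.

k_n = μ_nC_ox · (W/L) = 2.6 mA/V².
In saturation I_D = ½ k_n (V_GS − V_th)², so V_GS − V_th = √(2 I_D / k_n) = √(2 × 0.0699 / 2.6) = 0.232 V.
V_GS = 1.23 + 0.232 = 1.46 V.

V_GS = 1.46 V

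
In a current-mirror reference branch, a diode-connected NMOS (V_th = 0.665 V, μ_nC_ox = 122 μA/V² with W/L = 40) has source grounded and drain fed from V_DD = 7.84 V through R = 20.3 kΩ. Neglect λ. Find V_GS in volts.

V_GS = 1.04 V

With gate tied to drain, V_GS = V_DS ≥ V_GS − V_th, so the device is in saturation.
k_n = μ_nC_ox · (W/L) = 4.88 mA/V².
KCL at the drain: ½ k_n (V_GS − V_th)² = (V_DD − V_GS)/R.
Let x = V_GS − 0.665. Then 49.5 x² + x − 7.175 = 0, giving x = 0.371 V (positive root), so V_GS = 1.04 V.
I_D = (V_DD − V_GS)/R = (7.84 − 1.04) / 20.3 = 0.335 mA.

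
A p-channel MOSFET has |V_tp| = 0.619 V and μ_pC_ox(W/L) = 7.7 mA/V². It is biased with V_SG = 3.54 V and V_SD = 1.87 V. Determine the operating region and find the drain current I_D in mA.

V_ov = V_SG − |V_tp| = 3.54 − 0.619 = 2.92 V.
Since V_SD = 1.87 V < V_ov = 2.92 V, the device is in the triode region.
I_D = k_p [V_ov · V_SD − ½ V_SD²] = 7.7 × [2.92 × 1.87 − 0.5 × 1.87²] = 28.6 mA.

Triode; I_D = 28.6 mA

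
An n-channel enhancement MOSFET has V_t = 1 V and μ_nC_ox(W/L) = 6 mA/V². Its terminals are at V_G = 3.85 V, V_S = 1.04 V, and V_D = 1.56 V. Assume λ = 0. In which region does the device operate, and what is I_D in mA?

Triode; I_D = 4.84 mA

V_GS = V_G − V_S = 3.85 − 1.04 = 2.81 V; V_DS = V_D − V_S = 1.56 − 1.04 = 0.52 V.
V_ov = V_GS − V_t = 2.81 − 1 = 1.81 V.
Since V_DS = 0.52 V < V_ov = 1.81 V, the device is in the triode region.
I_D = k_n [V_ov · V_DS − ½ V_DS²] = 6 × [1.81 × 0.52 − 0.5 × 0.52²] = 4.84 mA.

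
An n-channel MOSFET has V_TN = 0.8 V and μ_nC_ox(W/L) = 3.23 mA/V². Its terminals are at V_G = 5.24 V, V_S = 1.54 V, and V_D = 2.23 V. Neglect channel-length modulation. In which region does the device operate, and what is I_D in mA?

Triode; I_D = 5.69 mA

V_GS = V_G − V_S = 5.24 − 1.54 = 3.7 V; V_DS = V_D − V_S = 2.23 − 1.54 = 0.69 V.
V_ov = V_GS − V_TN = 3.7 − 0.8 = 2.9 V.
Since V_DS = 0.69 V < V_ov = 2.9 V, the device is in the triode region.
I_D = k_n [V_ov · V_DS − ½ V_DS²] = 3.23 × [2.9 × 0.69 − 0.5 × 0.69²] = 5.69 mA.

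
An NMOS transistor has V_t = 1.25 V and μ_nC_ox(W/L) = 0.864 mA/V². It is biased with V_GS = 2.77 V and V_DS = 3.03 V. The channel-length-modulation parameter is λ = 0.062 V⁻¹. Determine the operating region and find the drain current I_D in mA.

V_ov = V_GS − V_t = 2.77 − 1.25 = 1.52 V.
Since V_DS = 3.03 V ≥ V_ov = 1.52 V, the device is in saturation.
I_D = ½ k_n V_ov² (1 + λ V_DS) = 0.5 × 0.864 × 1.52² × (1 + 0.062 × 3.03) = 1.19 mA.

Saturation; I_D = 1.19 mA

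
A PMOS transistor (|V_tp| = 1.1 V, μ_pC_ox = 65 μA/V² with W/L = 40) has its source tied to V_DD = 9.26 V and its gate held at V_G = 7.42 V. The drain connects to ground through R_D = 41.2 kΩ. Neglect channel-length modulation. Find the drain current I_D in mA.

I_D = 0.222 mA

V_SG = V_DD − V_G = 9.26 − 7.42 = 1.84 V, so V_ov = 1.84 − 1.1 = 0.74 V.
k_p = μ_pC_ox · (W/L) = 2.6 mA/V².
Assume saturation: I_D = ½ k_p V_ov² = 0.5 × 2.6 × 0.74² = 0.712 mA, giving V_SD = V_DD − I_D R_D = 9.26 − 0.712 × 41.2 = -20.1 V.
But -20.1 V < V_ov = 0.74 V, so the device is actually in triode.
In triode I_D = k_p[V_ov V_SD − ½ V_SD²] and I_D = (V_DD − V_SD)/R_D. Equating: 53.6 V_SD² − 80.27 V_SD + 9.26 = 0, giving V_SD = 0.126 V (the root below V_ov).
I_D = (9.26 − 0.126) / 41.2 = 0.222 mA.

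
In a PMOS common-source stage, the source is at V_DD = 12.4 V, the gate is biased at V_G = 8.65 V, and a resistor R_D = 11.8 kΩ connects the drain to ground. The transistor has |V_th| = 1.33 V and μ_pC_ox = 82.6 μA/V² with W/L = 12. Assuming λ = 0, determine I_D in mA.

V_SG = V_DD − V_G = 12.4 − 8.65 = 3.75 V, so V_ov = 3.75 − 1.33 = 2.42 V.
k_p = μ_pC_ox · (W/L) = 0.9912 mA/V².
Assume saturation: I_D = ½ k_p V_ov² = 0.5 × 0.9912 × 2.42² = 2.9 mA, giving V_SD = V_DD − I_D R_D = 12.4 − 2.9 × 11.8 = -21.8 V.
But -21.8 V < V_ov = 2.42 V, so the device is actually in triode.
In triode I_D = k_p[V_ov V_SD − ½ V_SD²] and I_D = (V_DD − V_SD)/R_D. Equating: 5.85 V_SD² − 29.3 V_SD + 12.4 = 0, giving V_SD = 0.467 V (the root below V_ov).
I_D = (12.4 − 0.467) / 11.8 = 1.01 mA.

I_D = 1.01 mA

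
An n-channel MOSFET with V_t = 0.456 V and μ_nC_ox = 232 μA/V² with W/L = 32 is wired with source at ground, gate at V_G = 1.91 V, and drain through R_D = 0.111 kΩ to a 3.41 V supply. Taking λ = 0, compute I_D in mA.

I_D = 7.85 mA

V_GS = V_G = 1.91 V, so V_ov = 1.91 − 0.456 = 1.45 V.
k_n = μ_nC_ox · (W/L) = 7.424 mA/V².
Assume saturation: I_D = ½ k_n V_ov² = 0.5 × 7.424 × 1.45² = 7.85 mA, giving V_DS = V_DD − I_D R_D = 3.41 − 7.85 × 0.111 = 2.54 V.
V_DS = 2.54 V ≥ V_ov = 1.45 V, confirming saturation.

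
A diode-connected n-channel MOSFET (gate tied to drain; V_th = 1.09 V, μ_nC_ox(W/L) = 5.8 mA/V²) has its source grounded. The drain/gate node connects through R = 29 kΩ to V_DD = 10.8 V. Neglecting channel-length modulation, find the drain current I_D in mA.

I_D = 0.323 mA

With gate tied to drain, V_GS = V_DS ≥ V_GS − V_th, so the device is in saturation.
KCL at the drain: ½ k_n (V_GS − V_th)² = (V_DD − V_GS)/R.
Let x = V_GS − 1.09. Then 84.1 x² + x − 9.71 = 0, giving x = 0.334 V (positive root), so V_GS = 1.42 V.
I_D = (V_DD − V_GS)/R = (10.8 − 1.42) / 29 = 0.323 mA.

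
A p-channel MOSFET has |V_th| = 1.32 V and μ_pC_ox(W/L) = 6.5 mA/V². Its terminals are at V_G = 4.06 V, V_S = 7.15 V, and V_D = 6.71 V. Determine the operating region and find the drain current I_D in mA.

V_SG = V_S − V_G = 7.15 − 4.06 = 3.09 V; V_SD = V_S − V_D = 7.15 − 6.71 = 0.44 V.
V_ov = V_SG − |V_th| = 3.09 − 1.32 = 1.77 V.
Since V_SD = 0.44 V < V_ov = 1.77 V, the device is in the triode region.
I_D = k_p [V_ov · V_SD − ½ V_SD²] = 6.5 × [1.77 × 0.44 − 0.5 × 0.44²] = 4.43 mA.

Triode; I_D = 4.43 mA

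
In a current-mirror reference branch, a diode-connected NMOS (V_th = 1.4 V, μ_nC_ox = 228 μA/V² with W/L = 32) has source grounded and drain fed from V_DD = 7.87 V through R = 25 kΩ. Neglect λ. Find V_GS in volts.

With gate tied to drain, V_GS = V_DS ≥ V_GS − V_th, so the device is in saturation.
k_n = μ_nC_ox · (W/L) = 7.296 mA/V².
KCL at the drain: ½ k_n (V_GS − V_th)² = (V_DD − V_GS)/R.
Let x = V_GS − 1.4. Then 91.2 x² + x − 6.47 = 0, giving x = 0.261 V (positive root), so V_GS = 1.66 V.
I_D = (V_DD − V_GS)/R = (7.87 − 1.66) / 25 = 0.248 mA.

V_GS = 1.66 V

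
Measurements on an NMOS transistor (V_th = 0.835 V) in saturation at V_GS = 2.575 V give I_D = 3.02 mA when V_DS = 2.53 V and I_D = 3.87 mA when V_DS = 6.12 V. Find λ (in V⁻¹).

With V_GS fixed, I_D ∝ (1 + λ V_DS) in saturation, so I_D2/I_D1 = (1 + λ V_DS2)/(1 + λ V_DS1).
3.87/3.02 = 1.281 = (1 + 6.12 λ)/(1 + 2.53 λ).
Solving: λ (I_D1 V_DS2 − I_D2 V_DS1) = I_D2 − I_D1, so λ = (3.87 − 3.02) / (3.02 × 6.12 − 3.87 × 2.53) = 0.85 / 8.69 = 0.0978 V⁻¹.

λ = 0.0978 V⁻¹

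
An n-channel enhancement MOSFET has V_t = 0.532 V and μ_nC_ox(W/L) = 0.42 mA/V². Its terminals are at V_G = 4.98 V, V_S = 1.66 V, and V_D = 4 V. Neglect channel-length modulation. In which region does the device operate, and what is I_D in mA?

Triode; I_D = 1.59 mA

V_GS = V_G − V_S = 4.98 − 1.66 = 3.32 V; V_DS = V_D − V_S = 4 − 1.66 = 2.34 V.
V_ov = V_GS − V_t = 3.32 − 0.532 = 2.79 V.
Since V_DS = 2.34 V < V_ov = 2.79 V, the device is in the triode region.
I_D = k_n [V_ov · V_DS − ½ V_DS²] = 0.42 × [2.79 × 2.34 − 0.5 × 2.34²] = 1.59 mA.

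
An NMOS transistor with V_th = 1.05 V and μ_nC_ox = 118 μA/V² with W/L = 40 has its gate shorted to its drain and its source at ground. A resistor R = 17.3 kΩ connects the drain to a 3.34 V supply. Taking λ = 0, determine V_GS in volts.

With gate tied to drain, V_GS = V_DS ≥ V_GS − V_th, so the device is in saturation.
k_n = μ_nC_ox · (W/L) = 4.72 mA/V².
KCL at the drain: ½ k_n (V_GS − V_th)² = (V_DD − V_GS)/R.
Let x = V_GS − 1.05. Then 40.8 x² + x − 2.29 = 0, giving x = 0.225 V (positive root), so V_GS = 1.27 V.
I_D = (V_DD − V_GS)/R = (3.34 − 1.27) / 17.3 = 0.119 mA.

V_GS = 1.27 V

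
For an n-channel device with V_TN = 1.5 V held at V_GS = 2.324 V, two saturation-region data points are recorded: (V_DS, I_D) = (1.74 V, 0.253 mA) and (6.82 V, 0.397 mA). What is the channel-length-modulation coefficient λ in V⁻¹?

λ = 0.139 V⁻¹

With V_GS fixed, I_D ∝ (1 + λ V_DS) in saturation, so I_D2/I_D1 = (1 + λ V_DS2)/(1 + λ V_DS1).
0.397/0.253 = 1.569 = (1 + 6.82 λ)/(1 + 1.74 λ).
Solving: λ (I_D1 V_DS2 − I_D2 V_DS1) = I_D2 − I_D1, so λ = (0.397 − 0.253) / (0.253 × 6.82 − 0.397 × 1.74) = 0.144 / 1.03 = 0.139 V⁻¹.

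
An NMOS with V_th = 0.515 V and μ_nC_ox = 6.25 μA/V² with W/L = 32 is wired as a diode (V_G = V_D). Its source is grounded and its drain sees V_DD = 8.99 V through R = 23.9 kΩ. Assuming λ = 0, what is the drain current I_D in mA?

I_D = 0.284 mA

With gate tied to drain, V_GS = V_DS ≥ V_GS − V_th, so the device is in saturation.
k_n = μ_nC_ox · (W/L) = 0.2 mA/V².
KCL at the drain: ½ k_n (V_GS − V_th)² = (V_DD − V_GS)/R.
Let x = V_GS − 0.515. Then 2.39 x² + x − 8.475 = 0, giving x = 1.69 V (positive root), so V_GS = 2.2 V.
I_D = (V_DD − V_GS)/R = (8.99 − 2.2) / 23.9 = 0.284 mA.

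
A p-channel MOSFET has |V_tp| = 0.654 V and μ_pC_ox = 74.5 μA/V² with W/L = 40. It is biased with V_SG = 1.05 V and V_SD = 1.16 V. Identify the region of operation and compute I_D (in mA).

Saturation; I_D = 0.234 mA

k_p = μ_pC_ox · (W/L) = 2.98 mA/V².
V_ov = V_SG − |V_tp| = 1.05 − 0.654 = 0.396 V.
Since V_SD = 1.16 V ≥ V_ov = 0.396 V, the device is in saturation.
I_D = ½ k_p V_ov² = 0.5 × 2.98 × 0.396² = 0.234 mA.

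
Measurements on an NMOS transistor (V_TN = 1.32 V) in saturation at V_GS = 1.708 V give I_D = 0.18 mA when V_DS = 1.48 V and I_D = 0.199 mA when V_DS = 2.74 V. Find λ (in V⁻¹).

λ = 0.0956 V⁻¹

With V_GS fixed, I_D ∝ (1 + λ V_DS) in saturation, so I_D2/I_D1 = (1 + λ V_DS2)/(1 + λ V_DS1).
0.199/0.18 = 1.106 = (1 + 2.74 λ)/(1 + 1.48 λ).
Solving: λ (I_D1 V_DS2 − I_D2 V_DS1) = I_D2 − I_D1, so λ = (0.199 − 0.18) / (0.18 × 2.74 − 0.199 × 1.48) = 0.019 / 0.199 = 0.0956 V⁻¹.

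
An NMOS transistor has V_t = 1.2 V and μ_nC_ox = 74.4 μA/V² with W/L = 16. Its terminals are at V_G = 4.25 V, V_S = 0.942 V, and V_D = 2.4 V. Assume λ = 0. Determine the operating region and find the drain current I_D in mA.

Triode; I_D = 2.39 mA

V_GS = V_G − V_S = 4.25 − 0.942 = 3.31 V; V_DS = V_D − V_S = 2.4 − 0.942 = 1.46 V.
k_n = μ_nC_ox · (W/L) = 1.19 mA/V².
V_ov = V_GS − V_t = 3.31 − 1.2 = 2.11 V.
Since V_DS = 1.46 V < V_ov = 2.11 V, the device is in the triode region.
I_D = k_n [V_ov · V_DS − ½ V_DS²] = 1.19 × [2.11 × 1.46 − 0.5 × 1.46²] = 2.39 mA.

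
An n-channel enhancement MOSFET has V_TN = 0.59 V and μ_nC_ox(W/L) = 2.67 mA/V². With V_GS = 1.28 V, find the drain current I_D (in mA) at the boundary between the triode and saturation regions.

I_D = 0.636 mA

At the boundary V_DS = V_ov = V_GS − V_TN = 1.28 − 0.59 = 0.69 V.
I_D = ½ k_n V_ov² = 0.5 × 2.67 × 0.69² = 0.636 mA.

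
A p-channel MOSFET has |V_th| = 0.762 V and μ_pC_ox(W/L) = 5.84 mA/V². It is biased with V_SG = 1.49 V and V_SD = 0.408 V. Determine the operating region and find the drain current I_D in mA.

Triode; I_D = 1.25 mA

V_ov = V_SG − |V_th| = 1.49 − 0.762 = 0.728 V.
Since V_SD = 0.408 V < V_ov = 0.728 V, the device is in the triode region.
I_D = k_p [V_ov · V_SD − ½ V_SD²] = 5.84 × [0.728 × 0.408 − 0.5 × 0.408²] = 1.25 mA.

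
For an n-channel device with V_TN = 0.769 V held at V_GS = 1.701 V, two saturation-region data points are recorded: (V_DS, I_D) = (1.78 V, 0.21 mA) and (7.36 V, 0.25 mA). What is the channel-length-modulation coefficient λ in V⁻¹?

With V_GS fixed, I_D ∝ (1 + λ V_DS) in saturation, so I_D2/I_D1 = (1 + λ V_DS2)/(1 + λ V_DS1).
0.25/0.21 = 1.19 = (1 + 7.36 λ)/(1 + 1.78 λ).
Solving: λ (I_D1 V_DS2 − I_D2 V_DS1) = I_D2 − I_D1, so λ = (0.25 − 0.21) / (0.21 × 7.36 − 0.25 × 1.78) = 0.04 / 1.1 = 0.0363 V⁻¹.

λ = 0.0363 V⁻¹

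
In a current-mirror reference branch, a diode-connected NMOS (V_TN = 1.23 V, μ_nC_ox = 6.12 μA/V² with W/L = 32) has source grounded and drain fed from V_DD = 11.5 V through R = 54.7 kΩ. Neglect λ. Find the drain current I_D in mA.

With gate tied to drain, V_GS = V_DS ≥ V_GS − V_TN, so the device is in saturation.
k_n = μ_nC_ox · (W/L) = 0.1958 mA/V².
KCL at the drain: ½ k_n (V_GS − V_TN)² = (V_DD − V_GS)/R.
Let x = V_GS − 1.23. Then 5.36 x² + x − 10.27 = 0, giving x = 1.29 V (positive root), so V_GS = 2.52 V.
I_D = (V_DD − V_GS)/R = (11.5 − 2.52) / 54.7 = 0.164 mA.

I_D = 0.164 mA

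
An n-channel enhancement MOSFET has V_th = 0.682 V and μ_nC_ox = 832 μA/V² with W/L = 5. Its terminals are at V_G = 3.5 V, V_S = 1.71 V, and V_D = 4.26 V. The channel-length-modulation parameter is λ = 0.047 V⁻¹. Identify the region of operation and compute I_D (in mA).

Saturation; I_D = 2.86 mA

V_GS = V_G − V_S = 3.5 − 1.71 = 1.79 V; V_DS = V_D − V_S = 4.26 − 1.71 = 2.55 V.
k_n = μ_nC_ox · (W/L) = 4.16 mA/V².
V_ov = V_GS − V_th = 1.79 − 0.682 = 1.11 V.
Since V_DS = 2.55 V ≥ V_ov = 1.11 V, the device is in saturation.
I_D = ½ k_n V_ov² (1 + λ V_DS) = 0.5 × 4.16 × 1.11² × (1 + 0.047 × 2.55) = 2.86 mA.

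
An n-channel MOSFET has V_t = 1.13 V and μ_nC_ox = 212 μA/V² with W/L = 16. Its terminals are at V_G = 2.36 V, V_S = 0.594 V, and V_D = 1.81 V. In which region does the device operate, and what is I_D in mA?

Saturation; I_D = 0.686 mA

V_GS = V_G − V_S = 2.36 − 0.594 = 1.77 V; V_DS = V_D − V_S = 1.81 − 0.594 = 1.22 V.
k_n = μ_nC_ox · (W/L) = 3.392 mA/V².
V_ov = V_GS − V_t = 1.77 − 1.13 = 0.636 V.
Since V_DS = 1.22 V ≥ V_ov = 0.636 V, the device is in saturation.
I_D = ½ k_n V_ov² = 0.5 × 3.392 × 0.636² = 0.686 mA.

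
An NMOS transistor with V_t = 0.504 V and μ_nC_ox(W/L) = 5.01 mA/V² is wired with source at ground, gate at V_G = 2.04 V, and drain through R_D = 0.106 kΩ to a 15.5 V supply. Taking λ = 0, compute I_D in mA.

I_D = 5.91 mA

V_GS = V_G = 2.04 V, so V_ov = 2.04 − 0.504 = 1.54 V.
Assume saturation: I_D = ½ k_n V_ov² = 0.5 × 5.01 × 1.54² = 5.91 mA, giving V_DS = V_DD − I_D R_D = 15.5 − 5.91 × 0.106 = 14.9 V.
V_DS = 14.9 V ≥ V_ov = 1.54 V, confirming saturation.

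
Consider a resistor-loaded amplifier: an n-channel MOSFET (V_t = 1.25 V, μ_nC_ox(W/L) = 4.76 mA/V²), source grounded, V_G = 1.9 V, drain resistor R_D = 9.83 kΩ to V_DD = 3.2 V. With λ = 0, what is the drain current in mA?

I_D = 0.314 mA

V_GS = V_G = 1.9 V, so V_ov = 1.9 − 1.25 = 0.65 V.
Assume saturation: I_D = ½ k_n V_ov² = 0.5 × 4.76 × 0.65² = 1.01 mA, giving V_DS = V_DD − I_D R_D = 3.2 − 1.01 × 9.83 = -6.68 V.
But -6.68 V < V_ov = 0.65 V, so the device is actually in triode.
In triode I_D = k_n[V_ov V_DS − ½ V_DS²] and I_D = (V_DD − V_DS)/R_D. Equating: 23.4 V_DS² − 31.41 V_DS + 3.2 = 0, giving V_DS = 0.111 V (the root below V_ov).
I_D = (3.2 − 0.111) / 9.83 = 0.314 mA.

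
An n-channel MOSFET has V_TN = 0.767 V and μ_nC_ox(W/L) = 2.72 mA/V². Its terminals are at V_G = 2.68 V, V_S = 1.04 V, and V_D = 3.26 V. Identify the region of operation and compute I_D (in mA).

Saturation; I_D = 1.04 mA

V_GS = V_G − V_S = 2.68 − 1.04 = 1.64 V; V_DS = V_D − V_S = 3.26 − 1.04 = 2.22 V.
V_ov = V_GS − V_TN = 1.64 − 0.767 = 0.873 V.
Since V_DS = 2.22 V ≥ V_ov = 0.873 V, the device is in saturation.
I_D = ½ k_n V_ov² = 0.5 × 2.72 × 0.873² = 1.04 mA.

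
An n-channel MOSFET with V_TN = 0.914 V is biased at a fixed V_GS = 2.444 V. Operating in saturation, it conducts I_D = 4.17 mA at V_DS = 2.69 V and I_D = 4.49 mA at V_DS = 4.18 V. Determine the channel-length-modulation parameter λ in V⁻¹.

λ = 0.0598 V⁻¹

With V_GS fixed, I_D ∝ (1 + λ V_DS) in saturation, so I_D2/I_D1 = (1 + λ V_DS2)/(1 + λ V_DS1).
4.49/4.17 = 1.077 = (1 + 4.18 λ)/(1 + 2.69 λ).
Solving: λ (I_D1 V_DS2 − I_D2 V_DS1) = I_D2 − I_D1, so λ = (4.49 − 4.17) / (4.17 × 4.18 − 4.49 × 2.69) = 0.32 / 5.35 = 0.0598 V⁻¹.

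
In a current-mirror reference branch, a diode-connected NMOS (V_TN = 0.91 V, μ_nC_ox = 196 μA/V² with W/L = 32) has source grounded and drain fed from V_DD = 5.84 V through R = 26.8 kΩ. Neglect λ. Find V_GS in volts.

V_GS = 1.15 V

With gate tied to drain, V_GS = V_DS ≥ V_GS − V_TN, so the device is in saturation.
k_n = μ_nC_ox · (W/L) = 6.272 mA/V².
KCL at the drain: ½ k_n (V_GS − V_TN)² = (V_DD − V_GS)/R.
Let x = V_GS − 0.91. Then 84 x² + x − 4.93 = 0, giving x = 0.236 V (positive root), so V_GS = 1.15 V.
I_D = (V_DD − V_GS)/R = (5.84 − 1.15) / 26.8 = 0.175 mA.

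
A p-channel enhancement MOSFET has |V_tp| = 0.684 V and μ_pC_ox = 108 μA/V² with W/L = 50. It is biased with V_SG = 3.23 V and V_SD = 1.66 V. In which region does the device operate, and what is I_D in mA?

Triode; I_D = 15.4 mA

k_p = μ_pC_ox · (W/L) = 5.4 mA/V².
V_ov = V_SG − |V_tp| = 3.23 − 0.684 = 2.55 V.
Since V_SD = 1.66 V < V_ov = 2.55 V, the device is in the triode region.
I_D = k_p [V_ov · V_SD − ½ V_SD²] = 5.4 × [2.55 × 1.66 − 0.5 × 1.66²] = 15.4 mA.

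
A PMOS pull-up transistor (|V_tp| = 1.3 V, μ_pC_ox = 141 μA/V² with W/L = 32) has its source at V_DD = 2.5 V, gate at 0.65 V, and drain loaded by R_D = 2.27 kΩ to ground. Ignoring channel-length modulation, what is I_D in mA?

V_SG = V_DD − V_G = 2.5 − 0.65 = 1.85 V, so V_ov = 1.85 − 1.3 = 0.55 V.
k_p = μ_pC_ox · (W/L) = 4.512 mA/V².
Assume saturation: I_D = ½ k_p V_ov² = 0.5 × 4.512 × 0.55² = 0.682 mA, giving V_SD = V_DD − I_D R_D = 2.5 − 0.682 × 2.27 = 0.951 V.
V_SD = 0.951 V ≥ V_ov = 0.55 V, confirming saturation.

I_D = 0.682 mA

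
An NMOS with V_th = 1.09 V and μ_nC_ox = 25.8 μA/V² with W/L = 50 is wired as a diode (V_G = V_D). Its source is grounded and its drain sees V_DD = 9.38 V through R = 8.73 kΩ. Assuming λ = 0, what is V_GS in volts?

V_GS = 2.22 V

With gate tied to drain, V_GS = V_DS ≥ V_GS − V_th, so the device is in saturation.
k_n = μ_nC_ox · (W/L) = 1.29 mA/V².
KCL at the drain: ½ k_n (V_GS − V_th)² = (V_DD − V_GS)/R.
Let x = V_GS − 1.09. Then 5.63 x² + x − 8.29 = 0, giving x = 1.13 V (positive root), so V_GS = 2.22 V.
I_D = (V_DD − V_GS)/R = (9.38 − 2.22) / 8.73 = 0.82 mA.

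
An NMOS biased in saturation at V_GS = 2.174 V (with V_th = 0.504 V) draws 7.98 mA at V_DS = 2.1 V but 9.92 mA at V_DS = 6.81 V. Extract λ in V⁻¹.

With V_GS fixed, I_D ∝ (1 + λ V_DS) in saturation, so I_D2/I_D1 = (1 + λ V_DS2)/(1 + λ V_DS1).
9.92/7.98 = 1.243 = (1 + 6.81 λ)/(1 + 2.1 λ).
Solving: λ (I_D1 V_DS2 − I_D2 V_DS1) = I_D2 − I_D1, so λ = (9.92 − 7.98) / (7.98 × 6.81 − 9.92 × 2.1) = 1.94 / 33.5 = 0.0579 V⁻¹.

λ = 0.0579 V⁻¹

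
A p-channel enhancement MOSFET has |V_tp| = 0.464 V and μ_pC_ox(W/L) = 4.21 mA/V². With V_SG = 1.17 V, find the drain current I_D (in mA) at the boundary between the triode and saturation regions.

I_D = 1.05 mA

At the boundary V_SD = V_ov = V_SG − |V_tp| = 1.17 − 0.464 = 0.706 V.
I_D = ½ k_p V_ov² = 0.5 × 4.21 × 0.706² = 1.05 mA.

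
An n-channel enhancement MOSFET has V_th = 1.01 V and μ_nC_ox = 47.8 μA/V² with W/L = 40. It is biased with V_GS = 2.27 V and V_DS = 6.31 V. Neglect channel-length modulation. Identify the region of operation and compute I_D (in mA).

k_n = μ_nC_ox · (W/L) = 1.912 mA/V².
V_ov = V_GS − V_th = 2.27 − 1.01 = 1.26 V.
Since V_DS = 6.31 V ≥ V_ov = 1.26 V, the device is in saturation.
I_D = ½ k_n V_ov² = 0.5 × 1.912 × 1.26² = 1.52 mA.

Saturation; I_D = 1.52 mA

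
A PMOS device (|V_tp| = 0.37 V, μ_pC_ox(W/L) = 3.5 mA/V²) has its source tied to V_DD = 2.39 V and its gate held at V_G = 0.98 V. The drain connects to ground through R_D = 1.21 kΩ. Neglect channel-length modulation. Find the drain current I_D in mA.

V_SG = V_DD − V_G = 2.39 − 0.98 = 1.41 V, so V_ov = 1.41 − 0.37 = 1.04 V.
Assume saturation: I_D = ½ k_p V_ov² = 0.5 × 3.5 × 1.04² = 1.89 mA, giving V_SD = V_DD − I_D R_D = 2.39 − 1.89 × 1.21 = 0.0997 V.
But 0.0997 V < V_ov = 1.04 V, so the device is actually in triode.
In triode I_D = k_p[V_ov V_SD − ½ V_SD²] and I_D = (V_DD − V_SD)/R_D. Equating: 2.12 V_SD² − 5.404 V_SD + 2.39 = 0, giving V_SD = 0.569 V (the root below V_ov).
I_D = (2.39 − 0.569) / 1.21 = 1.5 mA.

I_D = 1.50 mA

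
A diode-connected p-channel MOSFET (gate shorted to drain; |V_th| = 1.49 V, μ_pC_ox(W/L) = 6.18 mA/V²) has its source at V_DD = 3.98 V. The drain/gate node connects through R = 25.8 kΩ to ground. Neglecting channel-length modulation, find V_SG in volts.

V_SG = 1.66 V

With gate tied to drain, V_SG = V_SD ≥ V_SG − |V_th|, so the device is in saturation.
KCL at the drain: ½ k_p (V_SG − |V_th|)² = (V_DD − V_SG)/R.
Let x = V_SG − 1.49. Then 79.7 x² + x − 2.49 = 0, giving x = 0.171 V (positive root), so V_SG = 1.66 V.
I_D = (V_DD − V_SG)/R = (3.98 − 1.66) / 25.8 = 0.0899 mA.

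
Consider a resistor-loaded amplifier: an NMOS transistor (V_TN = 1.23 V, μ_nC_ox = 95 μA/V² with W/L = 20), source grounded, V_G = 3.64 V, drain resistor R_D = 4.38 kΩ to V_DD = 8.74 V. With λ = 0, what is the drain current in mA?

V_GS = V_G = 3.64 V, so V_ov = 3.64 − 1.23 = 2.41 V.
k_n = μ_nC_ox · (W/L) = 1.9 mA/V².
Assume saturation: I_D = ½ k_n V_ov² = 0.5 × 1.9 × 2.41² = 5.52 mA, giving V_DS = V_DD − I_D R_D = 8.74 − 5.52 × 4.38 = -15.4 V.
But -15.4 V < V_ov = 2.41 V, so the device is actually in triode.
In triode I_D = k_n[V_ov V_DS − ½ V_DS²] and I_D = (V_DD − V_DS)/R_D. Equating: 4.16 V_DS² − 21.06 V_DS + 8.74 = 0, giving V_DS = 0.456 V (the root below V_ov).
I_D = (8.74 − 0.456) / 4.38 = 1.89 mA.

I_D = 1.89 mA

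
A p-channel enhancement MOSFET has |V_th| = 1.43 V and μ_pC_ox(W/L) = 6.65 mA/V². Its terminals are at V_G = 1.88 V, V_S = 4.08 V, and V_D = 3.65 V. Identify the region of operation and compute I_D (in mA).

Triode; I_D = 1.59 mA

V_SG = V_S − V_G = 4.08 − 1.88 = 2.2 V; V_SD = V_S − V_D = 4.08 − 3.65 = 0.43 V.
V_ov = V_SG − |V_th| = 2.2 − 1.43 = 0.77 V.
Since V_SD = 0.43 V < V_ov = 0.77 V, the device is in the triode region.
I_D = k_p [V_ov · V_SD − ½ V_SD²] = 6.65 × [0.77 × 0.43 − 0.5 × 0.43²] = 1.59 mA.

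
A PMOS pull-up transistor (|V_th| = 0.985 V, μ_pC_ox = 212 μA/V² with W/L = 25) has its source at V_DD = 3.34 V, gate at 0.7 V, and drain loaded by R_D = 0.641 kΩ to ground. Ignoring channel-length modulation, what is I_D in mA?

V_SG = V_DD − V_G = 3.34 − 0.7 = 2.64 V, so V_ov = 2.64 − 0.985 = 1.65 V.
k_p = μ_pC_ox · (W/L) = 5.3 mA/V².
Assume saturation: I_D = ½ k_p V_ov² = 0.5 × 5.3 × 1.65² = 7.26 mA, giving V_SD = V_DD − I_D R_D = 3.34 − 7.26 × 0.641 = -1.31 V.
But -1.31 V < V_ov = 1.65 V, so the device is actually in triode.
In triode I_D = k_p[V_ov V_SD − ½ V_SD²] and I_D = (V_DD − V_SD)/R_D. Equating: 1.7 V_SD² − 6.623 V_SD + 3.34 = 0, giving V_SD = 0.595 V (the root below V_ov).
I_D = (3.34 − 0.595) / 0.641 = 4.28 mA.

I_D = 4.28 mA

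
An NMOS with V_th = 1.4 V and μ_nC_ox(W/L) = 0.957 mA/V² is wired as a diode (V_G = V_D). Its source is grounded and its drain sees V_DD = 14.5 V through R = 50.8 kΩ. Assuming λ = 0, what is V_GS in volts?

V_GS = 2.11 V

With gate tied to drain, V_GS = V_DS ≥ V_GS − V_th, so the device is in saturation.
KCL at the drain: ½ k_n (V_GS − V_th)² = (V_DD − V_GS)/R.
Let x = V_GS − 1.4. Then 24.3 x² + x − 13.1 = 0, giving x = 0.714 V (positive root), so V_GS = 2.11 V.
I_D = (V_DD − V_GS)/R = (14.5 − 2.11) / 50.8 = 0.244 mA.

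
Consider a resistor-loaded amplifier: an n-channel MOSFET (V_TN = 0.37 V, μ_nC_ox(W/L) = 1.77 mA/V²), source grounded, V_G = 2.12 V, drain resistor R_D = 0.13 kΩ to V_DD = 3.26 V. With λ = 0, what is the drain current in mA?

V_GS = V_G = 2.12 V, so V_ov = 2.12 − 0.37 = 1.75 V.
Assume saturation: I_D = ½ k_n V_ov² = 0.5 × 1.77 × 1.75² = 2.71 mA, giving V_DS = V_DD − I_D R_D = 3.26 − 2.71 × 0.13 = 2.91 V.
V_DS = 2.91 V ≥ V_ov = 1.75 V, confirming saturation.

I_D = 2.71 mA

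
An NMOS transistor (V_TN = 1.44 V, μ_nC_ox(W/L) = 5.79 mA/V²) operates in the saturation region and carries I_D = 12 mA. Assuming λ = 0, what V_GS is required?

In saturation I_D = ½ k_n (V_GS − V_TN)², so V_GS − V_TN = √(2 I_D / k_n) = √(2 × 12 / 5.79) = 2.04 V.
V_GS = 1.44 + 2.04 = 3.48 V.

V_GS = 3.48 V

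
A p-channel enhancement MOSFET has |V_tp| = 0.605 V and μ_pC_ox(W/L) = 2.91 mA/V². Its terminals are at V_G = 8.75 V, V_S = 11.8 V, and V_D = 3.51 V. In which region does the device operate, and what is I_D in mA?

Saturation; I_D = 8.70 mA

V_SG = V_S − V_G = 11.8 − 8.75 = 3.05 V; V_SD = V_S − V_D = 11.8 − 3.51 = 8.29 V.
V_ov = V_SG − |V_tp| = 3.05 − 0.605 = 2.45 V.
Since V_SD = 8.29 V ≥ V_ov = 2.45 V, the device is in saturation.
I_D = ½ k_p V_ov² = 0.5 × 2.91 × 2.45² = 8.7 mA.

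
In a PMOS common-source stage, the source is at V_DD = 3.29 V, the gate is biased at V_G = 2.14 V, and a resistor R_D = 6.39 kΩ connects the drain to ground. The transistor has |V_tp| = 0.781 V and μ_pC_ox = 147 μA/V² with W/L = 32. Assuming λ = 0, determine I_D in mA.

I_D = 0.320 mA

V_SG = V_DD − V_G = 3.29 − 2.14 = 1.15 V, so V_ov = 1.15 − 0.781 = 0.369 V.
k_p = μ_pC_ox · (W/L) = 4.704 mA/V².
Assume saturation: I_D = ½ k_p V_ov² = 0.5 × 4.704 × 0.369² = 0.32 mA, giving V_SD = V_DD − I_D R_D = 3.29 − 0.32 × 6.39 = 1.24 V.
V_SD = 1.24 V ≥ V_ov = 0.369 V, confirming saturation.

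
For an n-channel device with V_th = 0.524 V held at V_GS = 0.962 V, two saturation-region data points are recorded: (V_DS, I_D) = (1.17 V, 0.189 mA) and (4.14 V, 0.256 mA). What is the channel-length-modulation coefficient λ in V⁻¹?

With V_GS fixed, I_D ∝ (1 + λ V_DS) in saturation, so I_D2/I_D1 = (1 + λ V_DS2)/(1 + λ V_DS1).
0.256/0.189 = 1.354 = (1 + 4.14 λ)/(1 + 1.17 λ).
Solving: λ (I_D1 V_DS2 − I_D2 V_DS1) = I_D2 − I_D1, so λ = (0.256 − 0.189) / (0.189 × 4.14 − 0.256 × 1.17) = 0.067 / 0.483 = 0.139 V⁻¹.

λ = 0.139 V⁻¹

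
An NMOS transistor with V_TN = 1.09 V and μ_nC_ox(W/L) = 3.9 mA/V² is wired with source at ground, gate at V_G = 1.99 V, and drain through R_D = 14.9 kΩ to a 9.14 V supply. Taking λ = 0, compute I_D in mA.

V_GS = V_G = 1.99 V, so V_ov = 1.99 − 1.09 = 0.9 V.
Assume saturation: I_D = ½ k_n V_ov² = 0.5 × 3.9 × 0.9² = 1.58 mA, giving V_DS = V_DD − I_D R_D = 9.14 − 1.58 × 14.9 = -14.4 V.
But -14.4 V < V_ov = 0.9 V, so the device is actually in triode.
In triode I_D = k_n[V_ov V_DS − ½ V_DS²] and I_D = (V_DD − V_DS)/R_D. Equating: 29.1 V_DS² − 53.3 V_DS + 9.14 = 0, giving V_DS = 0.191 V (the root below V_ov).
I_D = (9.14 − 0.191) / 14.9 = 0.601 mA.

I_D = 0.601 mA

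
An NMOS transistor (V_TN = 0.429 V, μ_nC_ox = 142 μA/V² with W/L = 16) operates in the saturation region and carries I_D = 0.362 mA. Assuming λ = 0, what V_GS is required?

k_n = μ_nC_ox · (W/L) = 2.272 mA/V².
In saturation I_D = ½ k_n (V_GS − V_TN)², so V_GS − V_TN = √(2 I_D / k_n) = √(2 × 0.362 / 2.272) = 0.565 V.
V_GS = 0.429 + 0.565 = 0.994 V.

V_GS = 0.994 V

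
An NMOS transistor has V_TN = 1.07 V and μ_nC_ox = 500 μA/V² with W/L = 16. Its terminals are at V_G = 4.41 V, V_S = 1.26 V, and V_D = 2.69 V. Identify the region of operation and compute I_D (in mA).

Triode; I_D = 15.6 mA

V_GS = V_G − V_S = 4.41 − 1.26 = 3.15 V; V_DS = V_D − V_S = 2.69 − 1.26 = 1.43 V.
k_n = μ_nC_ox · (W/L) = 8 mA/V².
V_ov = V_GS − V_TN = 3.15 − 1.07 = 2.08 V.
Since V_DS = 1.43 V < V_ov = 2.08 V, the device is in the triode region.
I_D = k_n [V_ov · V_DS − ½ V_DS²] = 8 × [2.08 × 1.43 − 0.5 × 1.43²] = 15.6 mA.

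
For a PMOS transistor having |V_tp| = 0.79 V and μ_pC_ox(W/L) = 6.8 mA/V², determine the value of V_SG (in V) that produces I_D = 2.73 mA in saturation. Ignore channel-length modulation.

V_SG = 1.69 V

In saturation I_D = ½ k_p (V_SG − |V_tp|)², so V_SG − |V_tp| = √(2 I_D / k_p) = √(2 × 2.73 / 6.8) = 0.896 V.
V_SG = 0.79 + 0.896 = 1.69 V.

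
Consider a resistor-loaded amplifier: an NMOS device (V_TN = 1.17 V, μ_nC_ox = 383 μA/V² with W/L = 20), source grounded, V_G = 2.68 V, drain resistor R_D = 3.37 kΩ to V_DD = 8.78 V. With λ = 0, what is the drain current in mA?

I_D = 2.53 mA

V_GS = V_G = 2.68 V, so V_ov = 2.68 − 1.17 = 1.51 V.
k_n = μ_nC_ox · (W/L) = 7.66 mA/V².
Assume saturation: I_D = ½ k_n V_ov² = 0.5 × 7.66 × 1.51² = 8.73 mA, giving V_DS = V_DD − I_D R_D = 8.78 − 8.73 × 3.37 = -20.6 V.
But -20.6 V < V_ov = 1.51 V, so the device is actually in triode.
In triode I_D = k_n[V_ov V_DS − ½ V_DS²] and I_D = (V_DD − V_DS)/R_D. Equating: 12.9 V_DS² − 39.98 V_DS + 8.78 = 0, giving V_DS = 0.238 V (the root below V_ov).
I_D = (8.78 − 0.238) / 3.37 = 2.53 mA.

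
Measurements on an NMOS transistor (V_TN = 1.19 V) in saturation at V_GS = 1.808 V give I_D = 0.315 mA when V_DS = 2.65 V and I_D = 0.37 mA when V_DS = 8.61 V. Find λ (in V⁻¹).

λ = 0.0318 V⁻¹

With V_GS fixed, I_D ∝ (1 + λ V_DS) in saturation, so I_D2/I_D1 = (1 + λ V_DS2)/(1 + λ V_DS1).
0.37/0.315 = 1.175 = (1 + 8.61 λ)/(1 + 2.65 λ).
Solving: λ (I_D1 V_DS2 − I_D2 V_DS1) = I_D2 − I_D1, so λ = (0.37 − 0.315) / (0.315 × 8.61 − 0.37 × 2.65) = 0.055 / 1.73 = 0.0318 V⁻¹.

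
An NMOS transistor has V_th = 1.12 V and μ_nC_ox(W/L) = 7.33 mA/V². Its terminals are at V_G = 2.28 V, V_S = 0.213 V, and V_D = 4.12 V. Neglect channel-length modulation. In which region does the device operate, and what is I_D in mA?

Saturation; I_D = 3.29 mA

V_GS = V_G − V_S = 2.28 − 0.213 = 2.07 V; V_DS = V_D − V_S = 4.12 − 0.213 = 3.91 V.
V_ov = V_GS − V_th = 2.07 − 1.12 = 0.947 V.
Since V_DS = 3.91 V ≥ V_ov = 0.947 V, the device is in saturation.
I_D = ½ k_n V_ov² = 0.5 × 7.33 × 0.947² = 3.29 mA.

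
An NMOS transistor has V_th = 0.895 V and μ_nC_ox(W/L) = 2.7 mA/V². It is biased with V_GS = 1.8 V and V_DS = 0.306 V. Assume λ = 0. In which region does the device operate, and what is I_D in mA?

Triode; I_D = 0.621 mA

V_ov = V_GS − V_th = 1.8 − 0.895 = 0.905 V.
Since V_DS = 0.306 V < V_ov = 0.905 V, the device is in the triode region.
I_D = k_n [V_ov · V_DS − ½ V_DS²] = 2.7 × [0.905 × 0.306 − 0.5 × 0.306²] = 0.621 mA.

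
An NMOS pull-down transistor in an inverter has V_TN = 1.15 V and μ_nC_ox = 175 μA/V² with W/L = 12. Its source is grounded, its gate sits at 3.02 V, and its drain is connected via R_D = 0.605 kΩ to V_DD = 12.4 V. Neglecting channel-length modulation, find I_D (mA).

V_GS = V_G = 3.02 V, so V_ov = 3.02 − 1.15 = 1.87 V.
k_n = μ_nC_ox · (W/L) = 2.1 mA/V².
Assume saturation: I_D = ½ k_n V_ov² = 0.5 × 2.1 × 1.87² = 3.67 mA, giving V_DS = V_DD − I_D R_D = 12.4 − 3.67 × 0.605 = 10.2 V.
V_DS = 10.2 V ≥ V_ov = 1.87 V, confirming saturation.

I_D = 3.67 mA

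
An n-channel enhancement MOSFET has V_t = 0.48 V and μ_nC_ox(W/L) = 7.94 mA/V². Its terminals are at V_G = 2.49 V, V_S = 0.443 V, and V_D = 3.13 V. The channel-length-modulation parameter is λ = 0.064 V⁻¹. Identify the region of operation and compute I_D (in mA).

Saturation; I_D = 11.4 mA

V_GS = V_G − V_S = 2.49 − 0.443 = 2.05 V; V_DS = V_D − V_S = 3.13 − 0.443 = 2.69 V.
V_ov = V_GS − V_t = 2.05 − 0.48 = 1.57 V.
Since V_DS = 2.69 V ≥ V_ov = 1.57 V, the device is in saturation.
I_D = ½ k_n V_ov² (1 + λ V_DS) = 0.5 × 7.94 × 1.57² × (1 + 0.064 × 2.69) = 11.4 mA.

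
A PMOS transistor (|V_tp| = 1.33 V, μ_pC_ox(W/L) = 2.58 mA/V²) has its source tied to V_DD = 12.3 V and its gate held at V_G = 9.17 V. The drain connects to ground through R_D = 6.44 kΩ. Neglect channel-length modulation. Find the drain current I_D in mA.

V_SG = V_DD − V_G = 12.3 − 9.17 = 3.13 V, so V_ov = 3.13 − 1.33 = 1.8 V.
Assume saturation: I_D = ½ k_p V_ov² = 0.5 × 2.58 × 1.8² = 4.18 mA, giving V_SD = V_DD − I_D R_D = 12.3 − 4.18 × 6.44 = -14.6 V.
But -14.6 V < V_ov = 1.8 V, so the device is actually in triode.
In triode I_D = k_p[V_ov V_SD − ½ V_SD²] and I_D = (V_DD − V_SD)/R_D. Equating: 8.31 V_SD² − 30.91 V_SD + 12.3 = 0, giving V_SD = 0.453 V (the root below V_ov).
I_D = (12.3 − 0.453) / 6.44 = 1.84 mA.

I_D = 1.84 mA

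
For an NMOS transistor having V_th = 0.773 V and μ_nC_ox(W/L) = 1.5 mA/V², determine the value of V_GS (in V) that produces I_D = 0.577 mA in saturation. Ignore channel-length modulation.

In saturation I_D = ½ k_n (V_GS − V_th)², so V_GS − V_th = √(2 I_D / k_n) = √(2 × 0.577 / 1.5) = 0.877 V.
V_GS = 0.773 + 0.877 = 1.65 V.

V_GS = 1.65 V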